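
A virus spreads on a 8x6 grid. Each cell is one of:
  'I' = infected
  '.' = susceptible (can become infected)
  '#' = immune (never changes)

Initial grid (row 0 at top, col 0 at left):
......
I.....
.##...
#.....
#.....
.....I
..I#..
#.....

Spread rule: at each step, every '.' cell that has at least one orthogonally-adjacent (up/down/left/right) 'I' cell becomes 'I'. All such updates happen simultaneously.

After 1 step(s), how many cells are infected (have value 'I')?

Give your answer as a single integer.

Answer: 12

Derivation:
Step 0 (initial): 3 infected
Step 1: +9 new -> 12 infected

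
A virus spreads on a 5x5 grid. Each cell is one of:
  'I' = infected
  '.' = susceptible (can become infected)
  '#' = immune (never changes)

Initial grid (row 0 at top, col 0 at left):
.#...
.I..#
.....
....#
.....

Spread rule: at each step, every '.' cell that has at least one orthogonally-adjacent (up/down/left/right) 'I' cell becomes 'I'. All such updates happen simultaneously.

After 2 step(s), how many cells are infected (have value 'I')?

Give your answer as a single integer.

Answer: 10

Derivation:
Step 0 (initial): 1 infected
Step 1: +3 new -> 4 infected
Step 2: +6 new -> 10 infected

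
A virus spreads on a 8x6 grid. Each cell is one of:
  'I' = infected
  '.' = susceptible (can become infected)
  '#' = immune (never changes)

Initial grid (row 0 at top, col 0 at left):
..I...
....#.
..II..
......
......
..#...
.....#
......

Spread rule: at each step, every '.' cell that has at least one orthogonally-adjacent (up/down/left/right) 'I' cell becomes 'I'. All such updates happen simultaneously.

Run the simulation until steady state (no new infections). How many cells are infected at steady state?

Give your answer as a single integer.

Step 0 (initial): 3 infected
Step 1: +8 new -> 11 infected
Step 2: +9 new -> 20 infected
Step 3: +8 new -> 28 infected
Step 4: +5 new -> 33 infected
Step 5: +6 new -> 39 infected
Step 6: +4 new -> 43 infected
Step 7: +2 new -> 45 infected
Step 8: +0 new -> 45 infected

Answer: 45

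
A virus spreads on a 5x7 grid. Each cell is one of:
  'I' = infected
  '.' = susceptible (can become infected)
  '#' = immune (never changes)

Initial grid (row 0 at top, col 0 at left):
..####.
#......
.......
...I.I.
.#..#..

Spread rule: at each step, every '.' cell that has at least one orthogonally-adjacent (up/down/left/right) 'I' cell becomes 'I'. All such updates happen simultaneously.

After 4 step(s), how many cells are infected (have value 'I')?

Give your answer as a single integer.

Step 0 (initial): 2 infected
Step 1: +7 new -> 9 infected
Step 2: +8 new -> 17 infected
Step 3: +5 new -> 22 infected
Step 4: +4 new -> 26 infected

Answer: 26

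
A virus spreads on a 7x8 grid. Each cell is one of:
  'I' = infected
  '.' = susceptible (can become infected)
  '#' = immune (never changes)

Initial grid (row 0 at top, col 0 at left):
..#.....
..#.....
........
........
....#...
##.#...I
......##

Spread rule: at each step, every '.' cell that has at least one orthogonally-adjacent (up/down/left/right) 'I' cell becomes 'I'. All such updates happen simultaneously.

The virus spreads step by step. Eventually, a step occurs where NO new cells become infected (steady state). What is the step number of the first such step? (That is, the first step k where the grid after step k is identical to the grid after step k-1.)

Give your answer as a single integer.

Step 0 (initial): 1 infected
Step 1: +2 new -> 3 infected
Step 2: +3 new -> 6 infected
Step 3: +5 new -> 11 infected
Step 4: +4 new -> 15 infected
Step 5: +5 new -> 20 infected
Step 6: +5 new -> 25 infected
Step 7: +7 new -> 32 infected
Step 8: +6 new -> 38 infected
Step 9: +4 new -> 42 infected
Step 10: +3 new -> 45 infected
Step 11: +2 new -> 47 infected
Step 12: +1 new -> 48 infected
Step 13: +0 new -> 48 infected

Answer: 13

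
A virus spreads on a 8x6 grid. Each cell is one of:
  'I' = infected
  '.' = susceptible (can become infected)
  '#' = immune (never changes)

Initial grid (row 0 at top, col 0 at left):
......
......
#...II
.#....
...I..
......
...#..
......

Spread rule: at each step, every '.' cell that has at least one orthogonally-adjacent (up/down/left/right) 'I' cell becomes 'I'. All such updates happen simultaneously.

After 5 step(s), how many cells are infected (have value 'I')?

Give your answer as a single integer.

Answer: 43

Derivation:
Step 0 (initial): 3 infected
Step 1: +9 new -> 12 infected
Step 2: +9 new -> 21 infected
Step 3: +8 new -> 29 infected
Step 4: +8 new -> 37 infected
Step 5: +6 new -> 43 infected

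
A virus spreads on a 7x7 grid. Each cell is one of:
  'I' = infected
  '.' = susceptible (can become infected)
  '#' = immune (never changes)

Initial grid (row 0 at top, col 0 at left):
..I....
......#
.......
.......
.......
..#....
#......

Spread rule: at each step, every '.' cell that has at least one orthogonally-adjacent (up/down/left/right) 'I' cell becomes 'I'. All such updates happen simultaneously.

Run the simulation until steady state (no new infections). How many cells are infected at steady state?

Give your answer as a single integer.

Answer: 46

Derivation:
Step 0 (initial): 1 infected
Step 1: +3 new -> 4 infected
Step 2: +5 new -> 9 infected
Step 3: +6 new -> 15 infected
Step 4: +7 new -> 22 infected
Step 5: +5 new -> 27 infected
Step 6: +6 new -> 33 infected
Step 7: +6 new -> 39 infected
Step 8: +4 new -> 43 infected
Step 9: +2 new -> 45 infected
Step 10: +1 new -> 46 infected
Step 11: +0 new -> 46 infected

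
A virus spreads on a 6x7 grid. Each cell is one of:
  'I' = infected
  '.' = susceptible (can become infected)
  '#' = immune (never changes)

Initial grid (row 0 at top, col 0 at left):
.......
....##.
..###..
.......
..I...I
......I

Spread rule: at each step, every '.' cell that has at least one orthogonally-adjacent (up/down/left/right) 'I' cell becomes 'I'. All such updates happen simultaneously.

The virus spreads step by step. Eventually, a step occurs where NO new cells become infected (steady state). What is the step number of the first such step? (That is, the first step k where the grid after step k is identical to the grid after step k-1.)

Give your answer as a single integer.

Step 0 (initial): 3 infected
Step 1: +7 new -> 10 infected
Step 2: +9 new -> 19 infected
Step 3: +6 new -> 25 infected
Step 4: +3 new -> 28 infected
Step 5: +4 new -> 32 infected
Step 6: +4 new -> 36 infected
Step 7: +1 new -> 37 infected
Step 8: +0 new -> 37 infected

Answer: 8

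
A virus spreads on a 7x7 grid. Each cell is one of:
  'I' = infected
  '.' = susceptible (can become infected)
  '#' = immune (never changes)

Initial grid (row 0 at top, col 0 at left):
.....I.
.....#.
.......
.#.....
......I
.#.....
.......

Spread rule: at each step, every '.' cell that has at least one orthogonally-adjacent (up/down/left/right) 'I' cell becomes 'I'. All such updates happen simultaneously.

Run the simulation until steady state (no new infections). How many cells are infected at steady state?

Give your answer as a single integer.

Step 0 (initial): 2 infected
Step 1: +5 new -> 7 infected
Step 2: +8 new -> 15 infected
Step 3: +8 new -> 23 infected
Step 4: +7 new -> 30 infected
Step 5: +7 new -> 37 infected
Step 6: +4 new -> 41 infected
Step 7: +4 new -> 45 infected
Step 8: +1 new -> 46 infected
Step 9: +0 new -> 46 infected

Answer: 46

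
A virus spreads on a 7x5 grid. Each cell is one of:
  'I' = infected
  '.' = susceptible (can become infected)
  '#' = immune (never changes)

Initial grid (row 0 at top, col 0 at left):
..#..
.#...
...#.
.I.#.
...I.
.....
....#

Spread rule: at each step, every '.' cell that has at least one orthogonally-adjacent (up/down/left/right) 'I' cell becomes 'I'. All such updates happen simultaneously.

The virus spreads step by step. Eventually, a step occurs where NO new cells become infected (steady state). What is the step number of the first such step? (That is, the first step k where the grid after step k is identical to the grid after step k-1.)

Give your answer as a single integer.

Answer: 6

Derivation:
Step 0 (initial): 2 infected
Step 1: +7 new -> 9 infected
Step 2: +8 new -> 17 infected
Step 3: +6 new -> 23 infected
Step 4: +4 new -> 27 infected
Step 5: +3 new -> 30 infected
Step 6: +0 new -> 30 infected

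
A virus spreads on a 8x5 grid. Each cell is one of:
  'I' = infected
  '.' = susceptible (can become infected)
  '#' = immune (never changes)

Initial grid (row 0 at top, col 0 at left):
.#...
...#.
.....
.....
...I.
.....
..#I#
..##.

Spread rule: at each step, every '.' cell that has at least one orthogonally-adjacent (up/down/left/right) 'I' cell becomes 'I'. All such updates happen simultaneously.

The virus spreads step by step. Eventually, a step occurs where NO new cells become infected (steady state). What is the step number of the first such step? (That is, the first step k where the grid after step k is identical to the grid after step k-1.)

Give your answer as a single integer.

Step 0 (initial): 2 infected
Step 1: +4 new -> 6 infected
Step 2: +6 new -> 12 infected
Step 3: +5 new -> 17 infected
Step 4: +6 new -> 23 infected
Step 5: +6 new -> 29 infected
Step 6: +3 new -> 32 infected
Step 7: +1 new -> 33 infected
Step 8: +0 new -> 33 infected

Answer: 8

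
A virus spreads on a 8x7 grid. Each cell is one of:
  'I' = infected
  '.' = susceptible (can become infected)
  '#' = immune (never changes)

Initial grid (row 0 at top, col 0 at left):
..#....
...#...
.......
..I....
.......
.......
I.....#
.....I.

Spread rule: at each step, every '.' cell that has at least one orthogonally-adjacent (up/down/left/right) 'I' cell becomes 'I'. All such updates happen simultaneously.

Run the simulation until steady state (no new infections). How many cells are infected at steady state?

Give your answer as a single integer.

Step 0 (initial): 3 infected
Step 1: +10 new -> 13 infected
Step 2: +15 new -> 28 infected
Step 3: +11 new -> 39 infected
Step 4: +6 new -> 45 infected
Step 5: +4 new -> 49 infected
Step 6: +3 new -> 52 infected
Step 7: +1 new -> 53 infected
Step 8: +0 new -> 53 infected

Answer: 53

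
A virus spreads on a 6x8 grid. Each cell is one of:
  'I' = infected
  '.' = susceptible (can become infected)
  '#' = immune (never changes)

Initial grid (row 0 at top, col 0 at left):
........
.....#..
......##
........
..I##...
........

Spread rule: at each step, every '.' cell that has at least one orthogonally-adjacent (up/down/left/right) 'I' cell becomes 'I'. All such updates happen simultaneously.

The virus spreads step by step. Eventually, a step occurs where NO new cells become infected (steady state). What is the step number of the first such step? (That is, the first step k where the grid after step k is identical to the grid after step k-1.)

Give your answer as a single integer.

Answer: 11

Derivation:
Step 0 (initial): 1 infected
Step 1: +3 new -> 4 infected
Step 2: +6 new -> 10 infected
Step 3: +7 new -> 17 infected
Step 4: +7 new -> 24 infected
Step 5: +8 new -> 32 infected
Step 6: +5 new -> 37 infected
Step 7: +2 new -> 39 infected
Step 8: +1 new -> 40 infected
Step 9: +2 new -> 42 infected
Step 10: +1 new -> 43 infected
Step 11: +0 new -> 43 infected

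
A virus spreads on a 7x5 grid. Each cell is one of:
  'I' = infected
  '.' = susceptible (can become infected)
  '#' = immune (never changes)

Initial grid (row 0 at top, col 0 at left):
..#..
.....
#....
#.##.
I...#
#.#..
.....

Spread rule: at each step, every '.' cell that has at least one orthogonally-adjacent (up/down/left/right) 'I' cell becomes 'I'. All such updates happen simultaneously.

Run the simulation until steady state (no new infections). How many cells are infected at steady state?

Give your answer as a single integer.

Step 0 (initial): 1 infected
Step 1: +1 new -> 2 infected
Step 2: +3 new -> 5 infected
Step 3: +3 new -> 8 infected
Step 4: +5 new -> 13 infected
Step 5: +6 new -> 19 infected
Step 6: +4 new -> 23 infected
Step 7: +3 new -> 26 infected
Step 8: +1 new -> 27 infected
Step 9: +0 new -> 27 infected

Answer: 27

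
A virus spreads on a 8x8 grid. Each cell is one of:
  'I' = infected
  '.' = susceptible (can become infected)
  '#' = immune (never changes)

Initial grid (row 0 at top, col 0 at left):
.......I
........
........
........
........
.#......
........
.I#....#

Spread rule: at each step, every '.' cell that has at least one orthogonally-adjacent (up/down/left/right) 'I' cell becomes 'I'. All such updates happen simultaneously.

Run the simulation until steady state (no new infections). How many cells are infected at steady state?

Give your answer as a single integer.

Step 0 (initial): 2 infected
Step 1: +4 new -> 6 infected
Step 2: +5 new -> 11 infected
Step 3: +7 new -> 18 infected
Step 4: +10 new -> 28 infected
Step 5: +13 new -> 41 infected
Step 6: +15 new -> 56 infected
Step 7: +5 new -> 61 infected
Step 8: +0 new -> 61 infected

Answer: 61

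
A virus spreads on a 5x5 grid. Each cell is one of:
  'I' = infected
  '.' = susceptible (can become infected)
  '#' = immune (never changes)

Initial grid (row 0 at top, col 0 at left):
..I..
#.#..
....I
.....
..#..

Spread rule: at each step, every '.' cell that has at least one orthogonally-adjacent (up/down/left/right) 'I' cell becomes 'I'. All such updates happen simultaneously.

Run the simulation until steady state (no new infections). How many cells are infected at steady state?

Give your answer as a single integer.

Step 0 (initial): 2 infected
Step 1: +5 new -> 7 infected
Step 2: +7 new -> 14 infected
Step 3: +3 new -> 17 infected
Step 4: +2 new -> 19 infected
Step 5: +2 new -> 21 infected
Step 6: +1 new -> 22 infected
Step 7: +0 new -> 22 infected

Answer: 22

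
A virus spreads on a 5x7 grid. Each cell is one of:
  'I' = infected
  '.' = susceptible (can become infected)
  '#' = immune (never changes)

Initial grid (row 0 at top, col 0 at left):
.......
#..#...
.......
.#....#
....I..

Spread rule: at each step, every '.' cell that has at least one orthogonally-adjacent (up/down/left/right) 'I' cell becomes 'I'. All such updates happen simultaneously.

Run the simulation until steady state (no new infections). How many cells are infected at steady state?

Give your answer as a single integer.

Answer: 31

Derivation:
Step 0 (initial): 1 infected
Step 1: +3 new -> 4 infected
Step 2: +5 new -> 9 infected
Step 3: +5 new -> 14 infected
Step 4: +5 new -> 19 infected
Step 5: +6 new -> 25 infected
Step 6: +4 new -> 29 infected
Step 7: +1 new -> 30 infected
Step 8: +1 new -> 31 infected
Step 9: +0 new -> 31 infected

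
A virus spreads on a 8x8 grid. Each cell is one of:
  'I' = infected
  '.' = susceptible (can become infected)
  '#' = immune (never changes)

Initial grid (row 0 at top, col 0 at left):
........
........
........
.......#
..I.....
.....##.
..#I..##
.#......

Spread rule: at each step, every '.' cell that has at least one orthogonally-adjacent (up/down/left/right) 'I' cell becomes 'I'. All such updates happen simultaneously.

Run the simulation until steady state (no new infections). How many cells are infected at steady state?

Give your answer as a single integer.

Answer: 57

Derivation:
Step 0 (initial): 2 infected
Step 1: +7 new -> 9 infected
Step 2: +10 new -> 19 infected
Step 3: +9 new -> 28 infected
Step 4: +9 new -> 37 infected
Step 5: +9 new -> 46 infected
Step 6: +5 new -> 51 infected
Step 7: +3 new -> 54 infected
Step 8: +2 new -> 56 infected
Step 9: +1 new -> 57 infected
Step 10: +0 new -> 57 infected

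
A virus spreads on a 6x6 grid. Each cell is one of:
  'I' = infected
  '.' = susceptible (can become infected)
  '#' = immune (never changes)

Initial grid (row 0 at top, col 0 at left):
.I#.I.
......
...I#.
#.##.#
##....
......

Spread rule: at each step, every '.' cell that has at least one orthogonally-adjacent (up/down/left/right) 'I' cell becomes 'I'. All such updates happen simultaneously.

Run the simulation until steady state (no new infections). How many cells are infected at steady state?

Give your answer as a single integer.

Step 0 (initial): 3 infected
Step 1: +7 new -> 10 infected
Step 2: +4 new -> 14 infected
Step 3: +3 new -> 17 infected
Step 4: +0 new -> 17 infected

Answer: 17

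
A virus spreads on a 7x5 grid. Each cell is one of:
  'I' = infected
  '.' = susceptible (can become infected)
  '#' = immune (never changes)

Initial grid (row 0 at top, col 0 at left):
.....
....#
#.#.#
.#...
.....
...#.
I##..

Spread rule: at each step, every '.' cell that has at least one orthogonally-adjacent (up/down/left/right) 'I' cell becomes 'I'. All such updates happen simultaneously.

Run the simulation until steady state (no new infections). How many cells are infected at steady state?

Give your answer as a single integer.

Answer: 27

Derivation:
Step 0 (initial): 1 infected
Step 1: +1 new -> 2 infected
Step 2: +2 new -> 4 infected
Step 3: +3 new -> 7 infected
Step 4: +1 new -> 8 infected
Step 5: +2 new -> 10 infected
Step 6: +2 new -> 12 infected
Step 7: +3 new -> 15 infected
Step 8: +2 new -> 17 infected
Step 9: +3 new -> 20 infected
Step 10: +3 new -> 23 infected
Step 11: +3 new -> 26 infected
Step 12: +1 new -> 27 infected
Step 13: +0 new -> 27 infected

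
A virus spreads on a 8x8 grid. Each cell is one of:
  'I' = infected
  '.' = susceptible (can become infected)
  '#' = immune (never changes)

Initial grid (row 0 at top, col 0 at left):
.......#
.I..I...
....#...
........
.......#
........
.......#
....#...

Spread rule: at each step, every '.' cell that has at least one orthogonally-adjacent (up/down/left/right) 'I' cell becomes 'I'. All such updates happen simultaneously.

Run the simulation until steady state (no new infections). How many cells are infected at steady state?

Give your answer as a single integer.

Answer: 59

Derivation:
Step 0 (initial): 2 infected
Step 1: +7 new -> 9 infected
Step 2: +10 new -> 19 infected
Step 3: +8 new -> 27 infected
Step 4: +8 new -> 35 infected
Step 5: +8 new -> 43 infected
Step 6: +7 new -> 50 infected
Step 7: +7 new -> 57 infected
Step 8: +1 new -> 58 infected
Step 9: +1 new -> 59 infected
Step 10: +0 new -> 59 infected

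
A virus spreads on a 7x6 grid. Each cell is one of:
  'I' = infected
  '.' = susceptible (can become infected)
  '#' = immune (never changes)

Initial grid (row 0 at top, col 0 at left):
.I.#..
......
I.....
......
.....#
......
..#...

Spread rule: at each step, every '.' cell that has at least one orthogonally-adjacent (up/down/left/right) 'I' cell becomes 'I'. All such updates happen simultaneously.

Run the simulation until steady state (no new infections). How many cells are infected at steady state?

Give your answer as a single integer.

Step 0 (initial): 2 infected
Step 1: +6 new -> 8 infected
Step 2: +4 new -> 12 infected
Step 3: +5 new -> 17 infected
Step 4: +6 new -> 23 infected
Step 5: +7 new -> 30 infected
Step 6: +4 new -> 34 infected
Step 7: +2 new -> 36 infected
Step 8: +2 new -> 38 infected
Step 9: +1 new -> 39 infected
Step 10: +0 new -> 39 infected

Answer: 39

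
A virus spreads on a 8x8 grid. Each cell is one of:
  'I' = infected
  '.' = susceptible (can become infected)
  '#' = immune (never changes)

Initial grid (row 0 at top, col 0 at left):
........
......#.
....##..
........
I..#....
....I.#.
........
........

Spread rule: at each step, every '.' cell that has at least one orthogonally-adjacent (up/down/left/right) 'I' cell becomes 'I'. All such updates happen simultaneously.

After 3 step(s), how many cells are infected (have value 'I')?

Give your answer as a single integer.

Answer: 32

Derivation:
Step 0 (initial): 2 infected
Step 1: +7 new -> 9 infected
Step 2: +11 new -> 20 infected
Step 3: +12 new -> 32 infected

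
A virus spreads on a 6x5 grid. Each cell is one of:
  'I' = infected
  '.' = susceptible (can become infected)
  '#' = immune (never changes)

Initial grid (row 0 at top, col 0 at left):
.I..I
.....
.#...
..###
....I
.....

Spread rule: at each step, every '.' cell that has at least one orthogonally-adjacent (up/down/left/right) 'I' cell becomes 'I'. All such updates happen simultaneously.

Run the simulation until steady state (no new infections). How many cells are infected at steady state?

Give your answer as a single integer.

Answer: 26

Derivation:
Step 0 (initial): 3 infected
Step 1: +7 new -> 10 infected
Step 2: +6 new -> 16 infected
Step 3: +5 new -> 21 infected
Step 4: +4 new -> 25 infected
Step 5: +1 new -> 26 infected
Step 6: +0 new -> 26 infected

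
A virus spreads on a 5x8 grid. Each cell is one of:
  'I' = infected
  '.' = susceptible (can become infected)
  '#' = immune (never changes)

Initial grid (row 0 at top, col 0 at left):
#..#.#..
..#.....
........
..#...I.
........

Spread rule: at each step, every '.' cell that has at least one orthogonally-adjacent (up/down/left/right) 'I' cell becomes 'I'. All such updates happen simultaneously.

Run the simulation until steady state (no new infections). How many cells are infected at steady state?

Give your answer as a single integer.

Answer: 35

Derivation:
Step 0 (initial): 1 infected
Step 1: +4 new -> 5 infected
Step 2: +6 new -> 11 infected
Step 3: +6 new -> 17 infected
Step 4: +4 new -> 21 infected
Step 5: +4 new -> 25 infected
Step 6: +2 new -> 27 infected
Step 7: +4 new -> 31 infected
Step 8: +3 new -> 34 infected
Step 9: +1 new -> 35 infected
Step 10: +0 new -> 35 infected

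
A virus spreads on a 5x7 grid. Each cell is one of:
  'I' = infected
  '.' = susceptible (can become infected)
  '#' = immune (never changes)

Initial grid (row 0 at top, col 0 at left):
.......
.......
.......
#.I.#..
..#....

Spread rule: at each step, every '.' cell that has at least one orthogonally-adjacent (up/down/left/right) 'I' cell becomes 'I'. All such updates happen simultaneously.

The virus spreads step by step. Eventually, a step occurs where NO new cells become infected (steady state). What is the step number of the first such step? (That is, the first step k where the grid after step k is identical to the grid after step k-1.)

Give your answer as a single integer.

Answer: 8

Derivation:
Step 0 (initial): 1 infected
Step 1: +3 new -> 4 infected
Step 2: +5 new -> 9 infected
Step 3: +7 new -> 16 infected
Step 4: +6 new -> 22 infected
Step 5: +6 new -> 28 infected
Step 6: +3 new -> 31 infected
Step 7: +1 new -> 32 infected
Step 8: +0 new -> 32 infected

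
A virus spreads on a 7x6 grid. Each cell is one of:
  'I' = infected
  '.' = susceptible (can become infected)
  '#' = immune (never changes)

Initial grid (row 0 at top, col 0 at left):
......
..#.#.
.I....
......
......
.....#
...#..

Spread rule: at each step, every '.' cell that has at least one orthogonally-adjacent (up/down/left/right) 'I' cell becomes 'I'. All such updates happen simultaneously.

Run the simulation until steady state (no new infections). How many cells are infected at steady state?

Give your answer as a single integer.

Answer: 38

Derivation:
Step 0 (initial): 1 infected
Step 1: +4 new -> 5 infected
Step 2: +6 new -> 11 infected
Step 3: +8 new -> 19 infected
Step 4: +7 new -> 26 infected
Step 5: +7 new -> 33 infected
Step 6: +3 new -> 36 infected
Step 7: +1 new -> 37 infected
Step 8: +1 new -> 38 infected
Step 9: +0 new -> 38 infected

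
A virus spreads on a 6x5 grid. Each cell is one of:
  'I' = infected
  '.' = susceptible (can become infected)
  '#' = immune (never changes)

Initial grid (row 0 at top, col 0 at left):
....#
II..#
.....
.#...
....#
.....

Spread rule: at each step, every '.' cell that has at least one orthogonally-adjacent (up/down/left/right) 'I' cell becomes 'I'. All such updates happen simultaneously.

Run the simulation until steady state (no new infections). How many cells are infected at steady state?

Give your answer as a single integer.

Answer: 26

Derivation:
Step 0 (initial): 2 infected
Step 1: +5 new -> 7 infected
Step 2: +4 new -> 11 infected
Step 3: +4 new -> 15 infected
Step 4: +5 new -> 20 infected
Step 5: +4 new -> 24 infected
Step 6: +1 new -> 25 infected
Step 7: +1 new -> 26 infected
Step 8: +0 new -> 26 infected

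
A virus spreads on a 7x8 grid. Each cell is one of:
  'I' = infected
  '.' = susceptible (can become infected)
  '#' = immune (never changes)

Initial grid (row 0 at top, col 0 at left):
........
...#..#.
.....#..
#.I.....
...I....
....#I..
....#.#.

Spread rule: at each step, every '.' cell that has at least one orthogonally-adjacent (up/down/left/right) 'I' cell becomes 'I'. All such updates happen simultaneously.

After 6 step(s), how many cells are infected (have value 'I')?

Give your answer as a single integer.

Answer: 47

Derivation:
Step 0 (initial): 3 infected
Step 1: +9 new -> 12 infected
Step 2: +10 new -> 22 infected
Step 3: +10 new -> 32 infected
Step 4: +8 new -> 40 infected
Step 5: +5 new -> 45 infected
Step 6: +2 new -> 47 infected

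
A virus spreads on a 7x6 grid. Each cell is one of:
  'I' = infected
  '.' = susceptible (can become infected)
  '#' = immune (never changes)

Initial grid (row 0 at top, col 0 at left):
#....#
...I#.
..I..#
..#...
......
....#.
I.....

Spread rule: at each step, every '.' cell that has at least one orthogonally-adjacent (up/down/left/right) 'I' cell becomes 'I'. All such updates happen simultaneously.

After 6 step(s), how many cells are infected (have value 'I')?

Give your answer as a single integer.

Step 0 (initial): 3 infected
Step 1: +6 new -> 9 infected
Step 2: +10 new -> 19 infected
Step 3: +8 new -> 27 infected
Step 4: +5 new -> 32 infected
Step 5: +2 new -> 34 infected
Step 6: +1 new -> 35 infected

Answer: 35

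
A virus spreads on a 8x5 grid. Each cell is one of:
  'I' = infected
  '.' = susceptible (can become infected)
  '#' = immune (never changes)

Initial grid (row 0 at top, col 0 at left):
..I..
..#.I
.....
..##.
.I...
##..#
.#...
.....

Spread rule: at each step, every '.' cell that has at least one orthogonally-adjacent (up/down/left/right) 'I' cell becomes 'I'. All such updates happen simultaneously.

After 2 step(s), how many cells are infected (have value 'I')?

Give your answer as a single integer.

Step 0 (initial): 3 infected
Step 1: +8 new -> 11 infected
Step 2: +8 new -> 19 infected

Answer: 19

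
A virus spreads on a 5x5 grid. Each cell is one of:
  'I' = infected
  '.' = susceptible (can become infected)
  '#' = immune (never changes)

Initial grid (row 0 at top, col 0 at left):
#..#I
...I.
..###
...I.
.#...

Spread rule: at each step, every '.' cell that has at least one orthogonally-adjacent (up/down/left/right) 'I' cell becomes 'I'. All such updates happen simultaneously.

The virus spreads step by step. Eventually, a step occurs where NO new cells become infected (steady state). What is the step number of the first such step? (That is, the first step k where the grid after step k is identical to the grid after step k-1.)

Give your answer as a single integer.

Answer: 5

Derivation:
Step 0 (initial): 3 infected
Step 1: +5 new -> 8 infected
Step 2: +5 new -> 13 infected
Step 3: +4 new -> 17 infected
Step 4: +2 new -> 19 infected
Step 5: +0 new -> 19 infected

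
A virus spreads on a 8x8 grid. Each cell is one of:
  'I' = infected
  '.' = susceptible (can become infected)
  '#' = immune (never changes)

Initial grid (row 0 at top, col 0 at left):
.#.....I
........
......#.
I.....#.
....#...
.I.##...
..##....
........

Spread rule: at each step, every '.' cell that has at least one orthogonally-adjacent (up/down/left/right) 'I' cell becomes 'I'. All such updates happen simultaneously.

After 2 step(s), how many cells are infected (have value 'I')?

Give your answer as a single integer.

Step 0 (initial): 3 infected
Step 1: +9 new -> 12 infected
Step 2: +9 new -> 21 infected

Answer: 21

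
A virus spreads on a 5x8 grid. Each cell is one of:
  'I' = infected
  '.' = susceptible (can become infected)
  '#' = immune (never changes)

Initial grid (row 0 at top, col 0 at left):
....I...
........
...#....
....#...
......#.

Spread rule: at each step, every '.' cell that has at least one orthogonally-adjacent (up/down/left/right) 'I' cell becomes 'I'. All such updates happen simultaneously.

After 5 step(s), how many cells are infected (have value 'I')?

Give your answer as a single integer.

Step 0 (initial): 1 infected
Step 1: +3 new -> 4 infected
Step 2: +5 new -> 9 infected
Step 3: +5 new -> 14 infected
Step 4: +6 new -> 20 infected
Step 5: +6 new -> 26 infected

Answer: 26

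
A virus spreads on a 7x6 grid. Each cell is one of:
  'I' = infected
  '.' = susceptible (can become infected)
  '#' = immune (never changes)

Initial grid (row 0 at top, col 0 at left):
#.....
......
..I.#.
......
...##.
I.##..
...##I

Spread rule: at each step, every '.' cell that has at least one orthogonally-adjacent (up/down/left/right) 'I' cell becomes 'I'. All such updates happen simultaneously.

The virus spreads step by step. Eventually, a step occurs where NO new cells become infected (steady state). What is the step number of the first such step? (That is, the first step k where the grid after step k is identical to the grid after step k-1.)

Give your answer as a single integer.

Answer: 6

Derivation:
Step 0 (initial): 3 infected
Step 1: +8 new -> 11 infected
Step 2: +12 new -> 23 infected
Step 3: +7 new -> 30 infected
Step 4: +3 new -> 33 infected
Step 5: +1 new -> 34 infected
Step 6: +0 new -> 34 infected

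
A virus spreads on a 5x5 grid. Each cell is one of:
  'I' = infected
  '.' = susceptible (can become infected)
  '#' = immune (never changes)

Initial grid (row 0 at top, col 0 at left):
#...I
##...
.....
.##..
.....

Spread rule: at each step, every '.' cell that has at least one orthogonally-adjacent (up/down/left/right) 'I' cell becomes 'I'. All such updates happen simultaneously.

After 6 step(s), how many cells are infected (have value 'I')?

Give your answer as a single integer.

Answer: 17

Derivation:
Step 0 (initial): 1 infected
Step 1: +2 new -> 3 infected
Step 2: +3 new -> 6 infected
Step 3: +4 new -> 10 infected
Step 4: +3 new -> 13 infected
Step 5: +2 new -> 15 infected
Step 6: +2 new -> 17 infected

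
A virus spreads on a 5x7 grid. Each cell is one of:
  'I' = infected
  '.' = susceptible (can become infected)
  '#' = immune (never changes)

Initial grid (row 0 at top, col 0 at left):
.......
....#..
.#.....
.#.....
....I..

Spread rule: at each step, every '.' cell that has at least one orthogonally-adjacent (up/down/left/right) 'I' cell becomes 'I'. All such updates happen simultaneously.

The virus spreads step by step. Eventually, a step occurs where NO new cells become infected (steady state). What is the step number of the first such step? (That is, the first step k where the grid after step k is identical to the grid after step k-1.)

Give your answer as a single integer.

Answer: 9

Derivation:
Step 0 (initial): 1 infected
Step 1: +3 new -> 4 infected
Step 2: +5 new -> 9 infected
Step 3: +5 new -> 14 infected
Step 4: +5 new -> 19 infected
Step 5: +5 new -> 24 infected
Step 6: +5 new -> 29 infected
Step 7: +2 new -> 31 infected
Step 8: +1 new -> 32 infected
Step 9: +0 new -> 32 infected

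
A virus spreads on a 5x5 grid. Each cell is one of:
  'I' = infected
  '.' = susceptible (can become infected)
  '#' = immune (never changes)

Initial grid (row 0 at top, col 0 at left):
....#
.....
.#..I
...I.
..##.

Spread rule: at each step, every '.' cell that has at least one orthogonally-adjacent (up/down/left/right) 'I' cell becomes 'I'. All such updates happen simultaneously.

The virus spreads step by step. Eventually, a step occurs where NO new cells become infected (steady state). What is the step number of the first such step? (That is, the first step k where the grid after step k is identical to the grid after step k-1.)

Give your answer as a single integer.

Step 0 (initial): 2 infected
Step 1: +4 new -> 6 infected
Step 2: +4 new -> 10 infected
Step 3: +4 new -> 14 infected
Step 4: +4 new -> 18 infected
Step 5: +2 new -> 20 infected
Step 6: +1 new -> 21 infected
Step 7: +0 new -> 21 infected

Answer: 7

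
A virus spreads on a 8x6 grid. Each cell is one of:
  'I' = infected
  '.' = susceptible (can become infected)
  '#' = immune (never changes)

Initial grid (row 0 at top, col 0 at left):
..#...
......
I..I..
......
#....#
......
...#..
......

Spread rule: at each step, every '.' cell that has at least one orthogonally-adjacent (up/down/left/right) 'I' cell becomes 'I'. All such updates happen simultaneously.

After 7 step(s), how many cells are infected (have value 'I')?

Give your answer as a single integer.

Answer: 44

Derivation:
Step 0 (initial): 2 infected
Step 1: +7 new -> 9 infected
Step 2: +10 new -> 19 infected
Step 3: +8 new -> 27 infected
Step 4: +4 new -> 31 infected
Step 5: +5 new -> 36 infected
Step 6: +5 new -> 41 infected
Step 7: +3 new -> 44 infected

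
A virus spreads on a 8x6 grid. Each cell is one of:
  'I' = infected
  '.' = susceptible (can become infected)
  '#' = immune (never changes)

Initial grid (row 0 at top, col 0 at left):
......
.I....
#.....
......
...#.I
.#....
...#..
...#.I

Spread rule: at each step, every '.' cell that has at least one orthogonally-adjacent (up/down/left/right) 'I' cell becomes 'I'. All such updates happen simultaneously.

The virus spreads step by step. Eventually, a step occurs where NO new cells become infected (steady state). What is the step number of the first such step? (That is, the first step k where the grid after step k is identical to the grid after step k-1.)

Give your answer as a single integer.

Answer: 8

Derivation:
Step 0 (initial): 3 infected
Step 1: +9 new -> 12 infected
Step 2: +9 new -> 21 infected
Step 3: +10 new -> 31 infected
Step 4: +5 new -> 36 infected
Step 5: +2 new -> 38 infected
Step 6: +3 new -> 41 infected
Step 7: +2 new -> 43 infected
Step 8: +0 new -> 43 infected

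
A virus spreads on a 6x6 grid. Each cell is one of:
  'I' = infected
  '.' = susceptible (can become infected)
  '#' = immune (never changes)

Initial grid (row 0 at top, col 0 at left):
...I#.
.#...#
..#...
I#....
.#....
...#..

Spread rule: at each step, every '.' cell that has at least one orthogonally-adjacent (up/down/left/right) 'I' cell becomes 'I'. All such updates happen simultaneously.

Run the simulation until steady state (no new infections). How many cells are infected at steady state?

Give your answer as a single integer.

Step 0 (initial): 2 infected
Step 1: +4 new -> 6 infected
Step 2: +7 new -> 13 infected
Step 3: +4 new -> 17 infected
Step 4: +5 new -> 22 infected
Step 5: +3 new -> 25 infected
Step 6: +2 new -> 27 infected
Step 7: +1 new -> 28 infected
Step 8: +0 new -> 28 infected

Answer: 28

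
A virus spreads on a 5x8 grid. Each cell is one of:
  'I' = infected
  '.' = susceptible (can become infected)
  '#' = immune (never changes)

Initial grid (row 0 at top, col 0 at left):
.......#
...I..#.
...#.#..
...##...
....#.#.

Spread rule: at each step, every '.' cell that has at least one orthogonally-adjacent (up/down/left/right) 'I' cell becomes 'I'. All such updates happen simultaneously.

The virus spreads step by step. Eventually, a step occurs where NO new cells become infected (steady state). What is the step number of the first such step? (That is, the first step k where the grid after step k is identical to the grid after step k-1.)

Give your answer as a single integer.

Step 0 (initial): 1 infected
Step 1: +3 new -> 4 infected
Step 2: +6 new -> 10 infected
Step 3: +5 new -> 15 infected
Step 4: +5 new -> 20 infected
Step 5: +3 new -> 23 infected
Step 6: +1 new -> 24 infected
Step 7: +0 new -> 24 infected

Answer: 7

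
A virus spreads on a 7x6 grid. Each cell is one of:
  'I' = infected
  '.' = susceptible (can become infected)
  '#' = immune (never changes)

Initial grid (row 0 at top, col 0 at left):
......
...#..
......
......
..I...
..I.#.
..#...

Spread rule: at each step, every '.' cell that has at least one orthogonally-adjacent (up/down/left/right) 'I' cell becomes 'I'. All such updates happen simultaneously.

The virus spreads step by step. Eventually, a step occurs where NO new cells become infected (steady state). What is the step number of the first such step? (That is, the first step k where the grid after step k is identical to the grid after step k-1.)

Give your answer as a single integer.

Step 0 (initial): 2 infected
Step 1: +5 new -> 7 infected
Step 2: +8 new -> 15 infected
Step 3: +8 new -> 23 infected
Step 4: +7 new -> 30 infected
Step 5: +5 new -> 35 infected
Step 6: +3 new -> 38 infected
Step 7: +1 new -> 39 infected
Step 8: +0 new -> 39 infected

Answer: 8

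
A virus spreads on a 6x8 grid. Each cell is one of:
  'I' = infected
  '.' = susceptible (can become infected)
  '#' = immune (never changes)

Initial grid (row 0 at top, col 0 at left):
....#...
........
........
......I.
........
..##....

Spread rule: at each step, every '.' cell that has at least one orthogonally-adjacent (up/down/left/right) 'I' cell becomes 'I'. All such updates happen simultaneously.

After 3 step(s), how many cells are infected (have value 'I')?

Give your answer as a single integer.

Answer: 20

Derivation:
Step 0 (initial): 1 infected
Step 1: +4 new -> 5 infected
Step 2: +7 new -> 12 infected
Step 3: +8 new -> 20 infected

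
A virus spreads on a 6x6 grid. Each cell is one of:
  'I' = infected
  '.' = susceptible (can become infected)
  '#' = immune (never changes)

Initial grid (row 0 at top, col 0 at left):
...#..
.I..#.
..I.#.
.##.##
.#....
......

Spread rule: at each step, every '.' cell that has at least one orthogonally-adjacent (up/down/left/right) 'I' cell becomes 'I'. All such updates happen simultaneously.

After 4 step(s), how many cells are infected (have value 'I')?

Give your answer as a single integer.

Answer: 18

Derivation:
Step 0 (initial): 2 infected
Step 1: +5 new -> 7 infected
Step 2: +5 new -> 12 infected
Step 3: +2 new -> 14 infected
Step 4: +4 new -> 18 infected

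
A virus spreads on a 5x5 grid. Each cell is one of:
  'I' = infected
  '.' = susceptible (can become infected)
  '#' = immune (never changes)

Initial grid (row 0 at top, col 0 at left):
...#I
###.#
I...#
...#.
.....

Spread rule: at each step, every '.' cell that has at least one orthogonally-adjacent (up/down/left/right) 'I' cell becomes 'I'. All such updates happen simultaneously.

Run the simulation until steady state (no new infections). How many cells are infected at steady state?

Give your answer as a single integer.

Step 0 (initial): 2 infected
Step 1: +2 new -> 4 infected
Step 2: +3 new -> 7 infected
Step 3: +3 new -> 10 infected
Step 4: +2 new -> 12 infected
Step 5: +1 new -> 13 infected
Step 6: +1 new -> 14 infected
Step 7: +1 new -> 15 infected
Step 8: +0 new -> 15 infected

Answer: 15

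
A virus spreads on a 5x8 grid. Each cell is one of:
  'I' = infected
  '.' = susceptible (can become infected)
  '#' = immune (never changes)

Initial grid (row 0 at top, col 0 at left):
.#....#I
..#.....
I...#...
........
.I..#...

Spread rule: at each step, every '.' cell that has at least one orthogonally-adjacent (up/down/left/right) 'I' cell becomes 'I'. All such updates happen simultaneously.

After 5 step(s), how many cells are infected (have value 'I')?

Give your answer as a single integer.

Step 0 (initial): 3 infected
Step 1: +7 new -> 10 infected
Step 2: +7 new -> 17 infected
Step 3: +5 new -> 22 infected
Step 4: +7 new -> 29 infected
Step 5: +4 new -> 33 infected

Answer: 33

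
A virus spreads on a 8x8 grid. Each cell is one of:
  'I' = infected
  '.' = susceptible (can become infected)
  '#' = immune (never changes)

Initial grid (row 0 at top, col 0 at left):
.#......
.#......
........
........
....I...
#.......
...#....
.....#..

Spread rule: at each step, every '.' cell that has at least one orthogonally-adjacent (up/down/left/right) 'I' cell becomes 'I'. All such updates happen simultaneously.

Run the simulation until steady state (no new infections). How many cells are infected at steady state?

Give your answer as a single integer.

Step 0 (initial): 1 infected
Step 1: +4 new -> 5 infected
Step 2: +8 new -> 13 infected
Step 3: +11 new -> 24 infected
Step 4: +13 new -> 37 infected
Step 5: +11 new -> 48 infected
Step 6: +7 new -> 55 infected
Step 7: +3 new -> 58 infected
Step 8: +1 new -> 59 infected
Step 9: +0 new -> 59 infected

Answer: 59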